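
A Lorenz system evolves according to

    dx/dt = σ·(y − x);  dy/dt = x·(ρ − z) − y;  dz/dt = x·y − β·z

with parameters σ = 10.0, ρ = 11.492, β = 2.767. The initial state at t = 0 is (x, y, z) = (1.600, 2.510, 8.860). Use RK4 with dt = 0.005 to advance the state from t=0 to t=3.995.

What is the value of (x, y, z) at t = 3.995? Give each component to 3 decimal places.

(x, y, z) = (5.090, 5.249, 9.933)

t=0.000: state=(1.600, 2.510, 8.860)
step 1 (dt=0.005): k1=(9.100, 1.701, -20.500), k2=(8.915, 1.840, -20.294), k3=(8.923, 1.838, -20.296), k4=(8.746, 1.976, -20.092); state += dt/6·(k1+2k2+2k3+k4)
t=0.005: state=(1.645, 2.519, 8.759)
t=0.010: state=(1.688, 2.530, 8.659)
t=0.015: state=(1.729, 2.542, 8.562)
continuing one RK4 step at a time; state shown every 40 steps (Δt=0.2):
t=0.200: state=(3.037, 3.899, 6.251)
t=0.400: state=(5.497, 7.019, 7.313)
t=0.600: state=(7.559, 7.511, 12.532)
t=0.800: state=(5.374, 3.925, 12.835)
t=1.000: state=(3.631, 3.397, 9.589)
t=1.200: state=(4.153, 4.830, 7.879)
t=1.400: state=(5.926, 6.827, 9.244)
t=1.600: state=(6.642, 6.280, 12.176)
t=1.800: state=(5.135, 4.344, 11.664)
t=2.000: state=(4.303, 4.294, 9.618)
t=2.200: state=(4.929, 5.485, 8.958)
t=2.400: state=(6.029, 6.405, 10.375)
t=2.600: state=(5.968, 5.561, 11.678)
t=2.800: state=(5.016, 4.639, 10.876)
t=3.000: state=(4.772, 4.903, 9.714)
t=3.200: state=(5.358, 5.733, 9.748)
t=3.400: state=(5.879, 5.941, 10.806)
t=3.600: state=(5.566, 5.263, 11.176)
t=3.800: state=(5.052, 4.913, 10.471)
t=3.995: state=(5.090, 5.249, 9.933)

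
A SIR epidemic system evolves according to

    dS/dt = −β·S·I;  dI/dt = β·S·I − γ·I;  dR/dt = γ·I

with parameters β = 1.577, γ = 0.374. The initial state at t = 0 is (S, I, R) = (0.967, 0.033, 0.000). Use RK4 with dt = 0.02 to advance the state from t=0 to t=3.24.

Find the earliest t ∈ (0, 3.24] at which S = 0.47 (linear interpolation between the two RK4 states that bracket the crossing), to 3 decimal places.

t=0.000: state=(0.967, 0.033, 0.000)
step 1 (dt=0.02): k1=(-0.050, 0.038, 0.012), k2=(-0.051, 0.038, 0.012), k3=(-0.051, 0.038, 0.012), k4=(-0.051, 0.039, 0.013); state += dt/6·(k1+2k2+2k3+k4)
t=0.020: state=(0.966, 0.034, 0.000)
t=0.040: state=(0.965, 0.035, 0.001)
t=0.060: state=(0.964, 0.035, 0.001)
continuing one RK4 step at a time; state shown every 10 steps (Δt=0.2):
t=0.200: state=(0.956, 0.041, 0.003)
t=0.400: state=(0.942, 0.052, 0.006)
t=0.600: state=(0.925, 0.065, 0.011)
t=0.800: state=(0.904, 0.080, 0.016)
t=1.000: state=(0.879, 0.098, 0.023)
t=1.200: state=(0.849, 0.120, 0.031)
t=1.400: state=(0.815, 0.145, 0.041)
t=1.600: state=(0.775, 0.173, 0.053)
t=1.800: state=(0.730, 0.203, 0.067)
t=2.000: state=(0.682, 0.235, 0.083)
t=2.200: state=(0.629, 0.269, 0.102)
t=2.400: state=(0.575, 0.302, 0.123)
t=2.600: state=(0.521, 0.333, 0.147)
t=2.780: state=(0.472, 0.358, 0.170)
next step: t=2.800: state=(0.467, 0.361, 0.173) — S has crossed 0.47
linear interpolation between t=2.780 (0.47193) and t=2.800 (0.46661) → t≈2.787

t = 2.787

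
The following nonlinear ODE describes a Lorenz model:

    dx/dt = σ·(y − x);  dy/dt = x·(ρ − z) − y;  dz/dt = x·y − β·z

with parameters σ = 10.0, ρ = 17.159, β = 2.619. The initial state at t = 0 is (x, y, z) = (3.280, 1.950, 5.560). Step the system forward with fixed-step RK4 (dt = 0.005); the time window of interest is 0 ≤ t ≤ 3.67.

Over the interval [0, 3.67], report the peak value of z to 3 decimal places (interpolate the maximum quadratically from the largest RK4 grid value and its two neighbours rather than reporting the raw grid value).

t=0.000: state=(3.280, 1.950, 5.560)
step 1 (dt=0.005): k1=(-13.300, 36.095, -8.166), k2=(-12.065, 35.685, -7.884), k3=(-12.106, 35.720, -7.883), k4=(-10.909, 35.341, -7.605); state += dt/6·(k1+2k2+2k3+k4)
t=0.005: state=(3.220, 2.129, 5.521)
t=0.010: state=(3.171, 2.304, 5.484)
t=0.015: state=(3.133, 2.476, 5.450)
continuing one RK4 step at a time; state shown every 40 steps (Δt=0.2):
t=0.200: state=(6.393, 9.990, 7.561)
t=0.400: state=(11.365, 9.296, 23.831)
t=0.600: state=(3.094, 0.263, 17.987)
t=0.800: state=(0.931, 0.889, 10.754)
t=1.000: state=(1.770, 2.694, 6.715)
t=1.200: state=(5.574, 8.776, 7.217)
t=1.400: state=(11.422, 11.018, 22.086)
t=1.600: state=(4.059, 0.718, 19.084)
t=1.800: state=(1.276, 1.156, 11.527)
t=2.000: state=(2.215, 3.294, 7.380)
t=2.200: state=(6.452, 9.791, 8.821)
t=2.400: state=(10.807, 9.093, 22.833)
t=2.600: state=(3.643, 1.041, 17.924)
t=2.800: state=(1.748, 1.905, 11.048)
t=3.000: state=(3.474, 5.155, 7.897)
t=3.200: state=(8.839, 11.920, 13.622)
t=3.400: state=(8.359, 4.651, 22.493)
t=3.600: state=(2.770, 1.649, 15.122)
t=3.670: state=(2.313, 2.071, 12.881)
largest grid value and its neighbours: z(0.430)=24.56042, z(0.435)=24.57622, z(0.440)=24.56451
parabola through these three points peaks at t≈0.435 with z≈24.57630

max z = 24.576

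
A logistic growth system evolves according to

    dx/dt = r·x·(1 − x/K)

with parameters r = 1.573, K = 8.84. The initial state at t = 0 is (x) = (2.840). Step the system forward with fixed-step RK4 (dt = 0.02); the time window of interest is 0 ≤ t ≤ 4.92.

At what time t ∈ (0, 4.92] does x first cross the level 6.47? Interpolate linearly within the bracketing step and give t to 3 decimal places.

t = 1.114

t=0.000: state=(2.840)
step 1 (dt=0.02): k1=(3.032), k2=(3.049), k3=(3.049), k4=(3.066); state += dt/6·(k1+2k2+2k3+k4)
t=0.020: state=(2.901)
t=0.040: state=(2.963)
t=0.060: state=(3.025)
continuing one RK4 step at a time; state shown every 10 steps (Δt=0.2):
t=0.200: state=(3.477)
t=0.400: state=(4.158)
t=0.600: state=(4.851)
t=0.800: state=(5.524)
t=1.000: state=(6.147)
t=1.100: state=(6.432)
next step: t=1.120: state=(6.486) — x has crossed 6.47
linear interpolation between t=1.100 (6.43175) and t=1.120 (6.48647) → t≈1.114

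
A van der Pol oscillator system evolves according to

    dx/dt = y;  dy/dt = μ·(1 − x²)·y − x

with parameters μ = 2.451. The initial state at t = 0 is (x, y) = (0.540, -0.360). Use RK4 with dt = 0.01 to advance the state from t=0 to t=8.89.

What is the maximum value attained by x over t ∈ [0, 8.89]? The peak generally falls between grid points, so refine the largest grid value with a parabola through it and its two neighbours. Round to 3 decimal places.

max x = 2.022

t=0.000: state=(0.540, -0.360)
step 1 (dt=0.01): k1=(-0.360, -1.165), k2=(-0.366, -1.175), k3=(-0.366, -1.175), k4=(-0.372, -1.185); state += dt/6·(k1+2k2+2k3+k4)
t=0.010: state=(0.536, -0.372)
t=0.020: state=(0.533, -0.384)
t=0.030: state=(0.529, -0.396)
continuing one RK4 step at a time; state shown every 50 steps (Δt=0.5):
t=0.500: state=(0.151, -1.380)
t=1.000: state=(-1.073, -3.183)
t=1.500: state=(-1.849, -0.129)
t=2.000: state=(-1.762, 0.301)
t=2.500: state=(-1.591, 0.381)
t=3.000: state=(-1.376, 0.490)
t=3.500: state=(-1.079, 0.735)
t=4.000: state=(-0.553, 1.560)
t=4.500: state=(0.889, 4.363)
t=5.000: state=(2.018, 0.162)
t=5.500: state=(1.938, -0.268)
t=6.000: state=(1.792, -0.314)
t=6.500: state=(1.622, -0.370)
t=7.000: state=(1.415, -0.467)
t=7.500: state=(1.137, -0.676)
t=8.000: state=(0.672, -1.329)
t=8.500: state=(-0.542, -4.015)
t=8.890: state=(-1.888, -1.433)
largest grid value and its neighbours: x(5.050)=2.02201, x(5.060)=2.02217, x(5.070)=2.02213
parabola through these three points peaks at t≈5.063 with x≈2.02218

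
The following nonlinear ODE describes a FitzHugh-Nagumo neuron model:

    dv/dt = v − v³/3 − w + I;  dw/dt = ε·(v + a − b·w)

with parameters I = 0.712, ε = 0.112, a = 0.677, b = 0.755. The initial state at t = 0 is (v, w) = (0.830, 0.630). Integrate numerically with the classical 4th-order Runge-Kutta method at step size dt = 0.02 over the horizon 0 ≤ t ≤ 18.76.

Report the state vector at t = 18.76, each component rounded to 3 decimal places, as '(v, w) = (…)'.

t=0.000: state=(0.830, 0.630)
step 1 (dt=0.02): k1=(0.721, 0.116), k2=(0.722, 0.116), k3=(0.722, 0.116), k4=(0.723, 0.117); state += dt/6·(k1+2k2+2k3+k4)
t=0.020: state=(0.844, 0.632)
t=0.040: state=(0.859, 0.635)
t=0.060: state=(0.873, 0.637)
continuing one RK4 step at a time; state shown every 50 steps (Δt=1):
t=1.000: state=(1.442, 0.777)
t=2.000: state=(1.595, 0.954)
t=3.000: state=(1.541, 1.118)
t=4.000: state=(1.443, 1.261)
t=5.000: state=(1.329, 1.380)
t=6.000: state=(1.199, 1.477)
t=7.000: state=(1.044, 1.550)
t=8.000: state=(0.840, 1.599)
t=9.000: state=(0.518, 1.616)
t=10.000: state=(-0.157, 1.582)
t=11.000: state=(-1.471, 1.440)
t=12.000: state=(-1.926, 1.203)
t=13.000: state=(-1.881, 0.973)
t=14.000: state=(-1.799, 0.769)
t=15.000: state=(-1.714, 0.591)
t=16.000: state=(-1.628, 0.436)
t=17.000: state=(-1.541, 0.303)
t=18.000: state=(-1.452, 0.191)
t=18.760: state=(-1.383, 0.118)

(v, w) = (-1.383, 0.118)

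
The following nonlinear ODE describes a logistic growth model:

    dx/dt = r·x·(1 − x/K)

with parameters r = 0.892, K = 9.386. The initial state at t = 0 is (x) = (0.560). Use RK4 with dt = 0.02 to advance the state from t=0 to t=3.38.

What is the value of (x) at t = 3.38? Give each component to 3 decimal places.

t=0.000: state=(0.560)
step 1 (dt=0.02): k1=(0.470), k2=(0.473), k3=(0.473), k4=(0.477); state += dt/6·(k1+2k2+2k3+k4)
t=0.020: state=(0.569)
t=0.040: state=(0.579)
t=0.060: state=(0.589)
continuing one RK4 step at a time; state shown every 10 steps (Δt=0.2):
t=0.200: state=(0.662)
t=0.400: state=(0.780)
t=0.600: state=(0.918)
t=0.800: state=(1.076)
t=1.000: state=(1.258)
t=1.200: state=(1.466)
t=1.400: state=(1.700)
t=1.600: state=(1.963)
t=1.800: state=(2.254)
t=2.000: state=(2.573)
t=2.200: state=(2.920)
t=2.400: state=(3.290)
t=2.600: state=(3.681)
t=2.800: state=(4.087)
t=3.000: state=(4.502)
t=3.200: state=(4.920)
t=3.380: state=(5.294)

(x) = (5.294)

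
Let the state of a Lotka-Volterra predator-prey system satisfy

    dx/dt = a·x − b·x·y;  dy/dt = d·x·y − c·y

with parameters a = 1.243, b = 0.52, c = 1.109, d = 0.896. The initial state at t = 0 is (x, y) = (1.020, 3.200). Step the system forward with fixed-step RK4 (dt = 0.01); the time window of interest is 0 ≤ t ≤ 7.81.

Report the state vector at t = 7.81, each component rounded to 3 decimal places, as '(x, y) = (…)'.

t=0.000: state=(1.020, 3.200)
step 1 (dt=0.01): k1=(-0.429, -0.624), k2=(-0.427, -0.630), k3=(-0.427, -0.630), k4=(-0.424, -0.635); state += dt/6·(k1+2k2+2k3+k4)
t=0.010: state=(1.016, 3.194)
t=0.020: state=(1.012, 3.187)
t=0.030: state=(1.007, 3.181)
continuing one RK4 step at a time; state shown every 50 steps (Δt=0.5):
t=0.500: state=(0.869, 2.793)
t=1.000: state=(0.831, 2.338)
t=1.500: state=(0.886, 1.966)
t=2.000: state=(1.024, 1.727)
t=2.500: state=(1.234, 1.641)
t=3.000: state=(1.488, 1.733)
t=3.500: state=(1.705, 2.043)
t=4.000: state=(1.749, 2.566)
t=4.500: state=(1.551, 3.112)
t=5.000: state=(1.236, 3.339)
t=5.500: state=(0.984, 3.140)
t=6.000: state=(0.854, 2.710)
t=6.500: state=(0.834, 2.264)
t=7.000: state=(0.905, 1.913)
t=7.500: state=(1.056, 1.700)
t=7.810: state=(1.187, 1.645)

(x, y) = (1.187, 1.645)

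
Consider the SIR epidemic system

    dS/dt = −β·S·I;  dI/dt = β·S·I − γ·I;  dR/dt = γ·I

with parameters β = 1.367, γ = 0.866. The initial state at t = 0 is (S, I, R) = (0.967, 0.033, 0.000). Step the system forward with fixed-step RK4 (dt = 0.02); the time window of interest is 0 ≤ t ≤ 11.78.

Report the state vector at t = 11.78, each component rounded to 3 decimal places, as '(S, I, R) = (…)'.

(S, I, R) = (0.361, 0.015, 0.624)

t=0.000: state=(0.967, 0.033, 0.000)
step 1 (dt=0.02): k1=(-0.044, 0.015, 0.029), k2=(-0.044, 0.015, 0.029), k3=(-0.044, 0.015, 0.029), k4=(-0.044, 0.015, 0.029); state += dt/6·(k1+2k2+2k3+k4)
t=0.020: state=(0.966, 0.033, 0.001)
t=0.040: state=(0.965, 0.034, 0.001)
t=0.060: state=(0.964, 0.034, 0.002)
continuing one RK4 step at a time; state shown every 25 steps (Δt=0.5):
t=0.500: state=(0.943, 0.041, 0.016)
t=1.000: state=(0.914, 0.050, 0.036)
t=1.500: state=(0.880, 0.060, 0.060)
t=2.000: state=(0.842, 0.070, 0.088)
t=2.500: state=(0.799, 0.080, 0.121)
t=3.000: state=(0.755, 0.088, 0.157)
t=3.500: state=(0.709, 0.094, 0.197)
t=4.000: state=(0.664, 0.098, 0.238)
t=4.500: state=(0.621, 0.098, 0.281)
t=5.000: state=(0.580, 0.096, 0.323)
t=5.500: state=(0.544, 0.092, 0.364)
t=6.000: state=(0.512, 0.085, 0.402)
t=6.500: state=(0.485, 0.078, 0.438)
t=7.000: state=(0.461, 0.070, 0.470)
t=7.500: state=(0.441, 0.061, 0.498)
t=8.000: state=(0.424, 0.054, 0.523)
t=8.500: state=(0.409, 0.046, 0.544)
t=9.000: state=(0.398, 0.039, 0.563)
t=9.500: state=(0.388, 0.033, 0.579)
t=10.000: state=(0.380, 0.028, 0.592)
t=10.500: state=(0.373, 0.024, 0.603)
t=11.000: state=(0.368, 0.020, 0.613)
t=11.500: state=(0.363, 0.016, 0.620)
t=11.780: state=(0.361, 0.015, 0.624)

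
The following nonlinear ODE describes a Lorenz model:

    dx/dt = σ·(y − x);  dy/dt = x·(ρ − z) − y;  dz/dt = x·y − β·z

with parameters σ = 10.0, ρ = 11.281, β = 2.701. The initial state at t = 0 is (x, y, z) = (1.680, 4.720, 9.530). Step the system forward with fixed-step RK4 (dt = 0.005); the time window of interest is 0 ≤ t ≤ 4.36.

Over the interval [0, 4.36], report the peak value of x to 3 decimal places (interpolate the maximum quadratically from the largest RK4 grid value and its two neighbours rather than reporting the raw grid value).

max x = 6.329

t=0.000: state=(1.680, 4.720, 9.530)
step 1 (dt=0.005): k1=(30.400, -1.778, -17.811), k2=(29.596, -1.563, -17.340), k3=(29.621, -1.569, -17.351), k4=(28.841, -1.353, -16.892); state += dt/6·(k1+2k2+2k3+k4)
t=0.005: state=(1.828, 4.712, 9.443)
t=0.010: state=(1.969, 4.706, 9.361)
t=0.015: state=(2.102, 4.703, 9.283)
continuing one RK4 step at a time; state shown every 40 steps (Δt=0.2):
t=0.200: state=(4.700, 5.626, 8.420)
t=0.400: state=(6.175, 6.585, 10.363)
t=0.600: state=(5.910, 5.320, 11.819)
t=0.800: state=(4.702, 4.276, 10.631)
t=1.000: state=(4.485, 4.675, 9.239)
t=1.200: state=(5.236, 5.708, 9.314)
t=1.400: state=(5.903, 5.989, 10.667)
t=1.600: state=(5.510, 5.123, 11.169)
t=1.800: state=(4.847, 4.659, 10.296)
t=2.000: state=(4.867, 5.055, 9.572)
t=2.200: state=(5.393, 5.659, 9.876)
t=2.400: state=(5.655, 5.613, 10.681)
t=2.600: state=(5.311, 5.076, 10.746)
t=2.800: state=(4.978, 4.919, 10.154)
t=3.000: state=(5.093, 5.244, 9.840)
t=3.200: state=(5.419, 5.547, 10.166)
t=3.400: state=(5.477, 5.404, 10.589)
t=3.600: state=(5.231, 5.100, 10.494)
t=3.800: state=(5.086, 5.087, 10.127)
t=4.000: state=(5.213, 5.317, 10.034)
t=4.200: state=(5.392, 5.441, 10.291)
t=4.360: state=(5.391, 5.342, 10.471)
largest grid value and its neighbours: x(0.470)=6.32852, x(0.475)=6.32874, x(0.480)=6.32749
parabola through these three points peaks at t≈0.473 with x≈6.32883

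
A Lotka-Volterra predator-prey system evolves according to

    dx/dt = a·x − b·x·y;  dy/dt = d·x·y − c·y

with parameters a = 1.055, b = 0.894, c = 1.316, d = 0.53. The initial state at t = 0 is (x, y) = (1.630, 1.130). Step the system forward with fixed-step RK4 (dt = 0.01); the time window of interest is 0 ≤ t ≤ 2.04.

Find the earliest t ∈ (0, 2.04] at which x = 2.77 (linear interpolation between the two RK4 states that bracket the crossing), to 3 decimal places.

t = 1.781

t=0.000: state=(1.630, 1.130)
step 1 (dt=0.01): k1=(0.073, -0.511), k2=(0.077, -0.510), k3=(0.077, -0.509), k4=(0.080, -0.508); state += dt/6·(k1+2k2+2k3+k4)
t=0.010: state=(1.631, 1.125)
t=0.020: state=(1.632, 1.120)
t=0.030: state=(1.633, 1.115)
continuing one RK4 step at a time; state shown every 10 steps (Δt=0.1):
t=0.100: state=(1.641, 1.080)
t=0.200: state=(1.659, 1.034)
t=0.300: state=(1.684, 0.990)
t=0.400: state=(1.716, 0.950)
t=0.500: state=(1.755, 0.913)
t=0.600: state=(1.800, 0.879)
t=0.700: state=(1.852, 0.849)
t=0.800: state=(1.910, 0.823)
t=0.900: state=(1.974, 0.799)
t=1.000: state=(2.044, 0.779)
t=1.100: state=(2.120, 0.763)
t=1.200: state=(2.202, 0.750)
t=1.300: state=(2.289, 0.741)
t=1.400: state=(2.382, 0.735)
t=1.500: state=(2.479, 0.733)
t=1.600: state=(2.580, 0.735)
t=1.700: state=(2.684, 0.740)
t=1.780: state=(2.769, 0.748)
next step: t=1.790: state=(2.780, 0.749) — x has crossed 2.77
linear interpolation between t=1.780 (2.76889) and t=1.790 (2.77959) → t≈1.781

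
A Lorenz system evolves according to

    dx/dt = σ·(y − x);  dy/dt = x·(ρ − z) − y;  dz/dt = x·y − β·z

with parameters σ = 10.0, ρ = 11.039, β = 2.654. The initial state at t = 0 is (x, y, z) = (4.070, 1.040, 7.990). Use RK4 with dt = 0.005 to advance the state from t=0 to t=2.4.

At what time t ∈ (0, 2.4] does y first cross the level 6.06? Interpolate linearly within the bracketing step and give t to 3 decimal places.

t = 0.403

t=0.000: state=(4.070, 1.040, 7.990)
step 1 (dt=0.005): k1=(-30.300, 11.369, -16.973), k2=(-29.258, 11.280, -16.825), k3=(-29.287, 11.286, -16.824), k4=(-28.271, 11.197, -16.680); state += dt/6·(k1+2k2+2k3+k4)
t=0.005: state=(3.924, 1.096, 7.906)
t=0.010: state=(3.787, 1.152, 7.823)
t=0.015: state=(3.660, 1.207, 7.742)
continuing one RK4 step at a time; state shown every 20 steps (Δt=0.1):
t=0.100: state=(2.535, 2.046, 6.542)
t=0.200: state=(2.582, 3.040, 5.574)
t=0.300: state=(3.327, 4.335, 5.228)
t=0.400: state=(4.565, 6.008, 5.817)
next step: t=0.405: state=(4.637, 6.097, 5.879) — y has crossed 6.06
linear interpolation between t=0.400 (6.00795) and t=0.405 (6.09711) → t≈0.403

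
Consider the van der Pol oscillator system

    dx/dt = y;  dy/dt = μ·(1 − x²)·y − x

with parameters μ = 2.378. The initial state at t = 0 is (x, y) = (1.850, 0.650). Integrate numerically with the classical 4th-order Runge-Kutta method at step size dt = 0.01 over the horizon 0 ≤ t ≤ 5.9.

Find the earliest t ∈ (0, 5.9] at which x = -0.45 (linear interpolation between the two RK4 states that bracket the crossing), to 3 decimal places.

t = 3.134

t=0.000: state=(1.850, 0.650)
step 1 (dt=0.01): k1=(0.650, -5.594), k2=(0.622, -5.454), k3=(0.623, -5.458), k4=(0.595, -5.319); state += dt/6·(k1+2k2+2k3+k4)
t=0.010: state=(1.856, 0.595)
t=0.020: state=(1.862, 0.544)
t=0.030: state=(1.867, 0.494)
continuing one RK4 step at a time; state shown every 20 steps (Δt=0.2):
t=0.200: state=(1.900, -0.025)
t=0.400: state=(1.871, -0.226)
t=0.600: state=(1.818, -0.293)
t=0.800: state=(1.756, -0.326)
t=1.000: state=(1.688, -0.353)
t=1.200: state=(1.614, -0.382)
t=1.400: state=(1.534, -0.417)
t=1.600: state=(1.447, -0.460)
t=1.800: state=(1.349, -0.518)
t=2.000: state=(1.238, -0.599)
t=2.200: state=(1.107, -0.717)
t=2.400: state=(0.947, -0.901)
t=2.600: state=(0.739, -1.212)
t=2.800: state=(0.445, -1.780)
t=3.000: state=(-0.006, -2.831)
t=3.130: state=(-0.434, -3.757)
next step: t=3.140: state=(-0.472, -3.824) — x has crossed -0.45
linear interpolation between t=3.130 (-0.43385) and t=3.140 (-0.47175) → t≈3.134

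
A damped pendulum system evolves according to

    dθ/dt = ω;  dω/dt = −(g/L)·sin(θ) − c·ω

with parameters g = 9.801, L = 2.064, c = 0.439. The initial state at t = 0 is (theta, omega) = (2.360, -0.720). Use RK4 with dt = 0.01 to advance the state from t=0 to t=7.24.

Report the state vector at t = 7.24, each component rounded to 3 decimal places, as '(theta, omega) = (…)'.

t=0.000: state=(2.360, -0.720)
step 1 (dt=0.01): k1=(-0.720, -3.029), k2=(-0.735, -3.034), k3=(-0.735, -3.035), k4=(-0.750, -3.040); state += dt/6·(k1+2k2+2k3+k4)
t=0.010: state=(2.353, -0.750)
t=0.020: state=(2.345, -0.781)
t=0.030: state=(2.337, -0.811)
continuing one RK4 step at a time; state shown every 25 steps (Δt=0.25):
t=0.250: state=(2.081, -1.528)
t=0.500: state=(1.587, -2.439)
t=0.750: state=(0.871, -3.226)
t=1.000: state=(0.029, -3.360)
t=1.250: state=(-0.733, -2.609)
t=1.500: state=(-1.237, -1.393)
t=1.750: state=(-1.428, -0.151)
t=2.000: state=(-1.322, 0.972)
t=2.250: state=(-0.958, 1.894)
t=2.500: state=(-0.409, 2.404)
t=2.750: state=(0.189, 2.267)
t=3.000: state=(0.674, 1.546)
t=3.250: state=(0.940, 0.558)
t=3.500: state=(0.954, -0.426)
t=3.750: state=(0.741, -1.234)
t=4.000: state=(0.366, -1.699)
t=4.250: state=(-0.068, -1.683)
t=4.500: state=(-0.438, -1.214)
t=4.750: state=(-0.654, -0.489)
t=5.000: state=(-0.680, 0.271)
t=5.250: state=(-0.530, 0.892)
t=5.500: state=(-0.257, 1.234)
t=5.750: state=(0.057, 1.214)
t=6.000: state=(0.322, 0.866)
t=6.250: state=(0.474, 0.328)
t=6.500: state=(0.484, -0.236)
t=6.750: state=(0.365, -0.683)
t=7.000: state=(0.161, -0.907)
t=7.240: state=(-0.057, -0.870)

(theta, omega) = (-0.057, -0.870)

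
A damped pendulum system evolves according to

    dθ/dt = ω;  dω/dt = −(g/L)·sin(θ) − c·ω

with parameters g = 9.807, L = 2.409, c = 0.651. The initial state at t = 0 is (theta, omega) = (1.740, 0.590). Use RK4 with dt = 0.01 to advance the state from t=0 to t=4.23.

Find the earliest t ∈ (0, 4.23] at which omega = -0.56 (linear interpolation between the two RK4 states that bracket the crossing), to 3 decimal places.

t=0.000: state=(1.740, 0.590)
step 1 (dt=0.01): k1=(0.590, -4.397), k2=(0.568, -4.381), k3=(0.568, -4.381), k4=(0.546, -4.364); state += dt/6·(k1+2k2+2k3+k4)
t=0.010: state=(1.746, 0.546)
t=0.020: state=(1.751, 0.503)
t=0.030: state=(1.756, 0.460)
continuing one RK4 step at a time; state shown every 20 steps (Δt=0.2):
t=0.200: state=(1.774, -0.230)
t=0.280: state=(1.744, -0.530)
next step: t=0.290: state=(1.738, -0.567) — omega has crossed -0.56
linear interpolation between t=0.280 (-0.53008) and t=0.290 (-0.56664) → t≈0.288

t = 0.288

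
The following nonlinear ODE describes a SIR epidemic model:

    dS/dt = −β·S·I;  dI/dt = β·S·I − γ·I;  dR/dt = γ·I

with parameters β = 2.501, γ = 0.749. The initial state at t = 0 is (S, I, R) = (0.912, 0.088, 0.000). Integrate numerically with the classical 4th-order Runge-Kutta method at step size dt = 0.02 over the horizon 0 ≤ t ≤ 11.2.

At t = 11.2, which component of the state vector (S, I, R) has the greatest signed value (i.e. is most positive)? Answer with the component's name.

t=0.000: state=(0.912, 0.088, 0.000)
step 1 (dt=0.02): k1=(-0.201, 0.135, 0.066), k2=(-0.203, 0.136, 0.067), k3=(-0.203, 0.136, 0.067), k4=(-0.206, 0.138, 0.068); state += dt/6·(k1+2k2+2k3+k4)
t=0.020: state=(0.908, 0.091, 0.001)
t=0.040: state=(0.904, 0.094, 0.003)
t=0.060: state=(0.899, 0.096, 0.004)
continuing one RK4 step at a time; state shown every 25 steps (Δt=0.5):
t=0.500: state=(0.777, 0.175, 0.048)
t=1.000: state=(0.583, 0.283, 0.134)
t=1.500: state=(0.388, 0.356, 0.256)
t=2.000: state=(0.246, 0.362, 0.392)
t=2.500: state=(0.160, 0.319, 0.520)
t=3.000: state=(0.112, 0.259, 0.629)
t=3.500: state=(0.084, 0.201, 0.715)
t=4.000: state=(0.067, 0.152, 0.781)
t=4.500: state=(0.057, 0.113, 0.830)
t=5.000: state=(0.051, 0.083, 0.866)
t=5.500: state=(0.046, 0.061, 0.893)
t=6.000: state=(0.043, 0.044, 0.913)
t=6.500: state=(0.041, 0.032, 0.927)
t=7.000: state=(0.040, 0.023, 0.937)
t=7.500: state=(0.039, 0.017, 0.944)
t=8.000: state=(0.038, 0.012, 0.950)
t=8.500: state=(0.038, 0.009, 0.954)
t=9.000: state=(0.037, 0.006, 0.956)
t=9.500: state=(0.037, 0.005, 0.958)
t=10.000: state=(0.037, 0.003, 0.960)
t=10.500: state=(0.037, 0.002, 0.961)
t=11.000: state=(0.037, 0.002, 0.962)
t=11.200: state=(0.037, 0.001, 0.962)
compare at T: S=0.037, I=0.001, R=0.962

largest component: R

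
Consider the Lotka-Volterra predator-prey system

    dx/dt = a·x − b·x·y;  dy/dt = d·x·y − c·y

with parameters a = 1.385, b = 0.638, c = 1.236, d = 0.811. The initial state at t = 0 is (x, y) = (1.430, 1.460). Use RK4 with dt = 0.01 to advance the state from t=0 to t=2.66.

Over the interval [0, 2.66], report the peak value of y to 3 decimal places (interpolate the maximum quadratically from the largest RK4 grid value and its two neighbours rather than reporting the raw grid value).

max y = 3.095

t=0.000: state=(1.430, 1.460)
step 1 (dt=0.01): k1=(0.649, -0.111), k2=(0.651, -0.107), k3=(0.651, -0.107), k4=(0.652, -0.104); state += dt/6·(k1+2k2+2k3+k4)
t=0.010: state=(1.437, 1.459)
t=0.020: state=(1.443, 1.458)
t=0.030: state=(1.450, 1.457)
continuing one RK4 step at a time; state shown every 10 steps (Δt=0.1):
t=0.100: state=(1.497, 1.453)
t=0.200: state=(1.567, 1.454)
t=0.300: state=(1.640, 1.463)
t=0.400: state=(1.715, 1.481)
t=0.500: state=(1.790, 1.509)
t=0.600: state=(1.865, 1.547)
t=0.700: state=(1.938, 1.595)
t=0.800: state=(2.007, 1.654)
t=0.900: state=(2.070, 1.725)
t=1.000: state=(2.124, 1.807)
t=1.100: state=(2.168, 1.900)
t=1.200: state=(2.198, 2.005)
t=1.300: state=(2.214, 2.119)
t=1.400: state=(2.213, 2.241)
t=1.500: state=(2.194, 2.368)
t=1.600: state=(2.157, 2.497)
t=1.700: state=(2.104, 2.623)
t=1.800: state=(2.037, 2.743)
t=1.900: state=(1.957, 2.850)
t=2.000: state=(1.868, 2.941)
t=2.100: state=(1.774, 3.013)
t=2.200: state=(1.679, 3.063)
t=2.300: state=(1.584, 3.090)
t=2.400: state=(1.494, 3.093)
t=2.500: state=(1.409, 3.075)
t=2.600: state=(1.331, 3.037)
t=2.660: state=(1.289, 3.005)
largest grid value and its neighbours: y(2.360)=3.09468, y(2.370)=3.09470, y(2.380)=3.09449
parabola through these three points peaks at t≈2.366 with y≈3.09472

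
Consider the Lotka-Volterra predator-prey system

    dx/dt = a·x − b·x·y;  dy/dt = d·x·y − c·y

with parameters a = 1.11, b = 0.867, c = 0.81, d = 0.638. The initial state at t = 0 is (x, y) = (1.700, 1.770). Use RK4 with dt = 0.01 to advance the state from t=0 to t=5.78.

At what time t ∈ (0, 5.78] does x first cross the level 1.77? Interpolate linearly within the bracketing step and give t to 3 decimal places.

t=0.000: state=(1.700, 1.770)
step 1 (dt=0.01): k1=(-0.722, 0.486), k2=(-0.724, 0.483), k3=(-0.724, 0.483), k4=(-0.726, 0.479); state += dt/6·(k1+2k2+2k3+k4)
t=0.010: state=(1.693, 1.775)
t=0.020: state=(1.685, 1.780)
t=0.030: state=(1.678, 1.784)
continuing one RK4 step at a time; state shown every 20 steps (Δt=0.2):
t=0.200: state=(1.550, 1.852)
t=0.400: state=(1.397, 1.901)
t=0.600: state=(1.252, 1.914)
t=0.800: state=(1.123, 1.894)
t=1.000: state=(1.014, 1.846)
t=1.200: state=(0.925, 1.776)
t=1.400: state=(0.855, 1.691)
t=1.600: state=(0.802, 1.598)
t=1.800: state=(0.765, 1.502)
t=2.000: state=(0.743, 1.406)
t=2.200: state=(0.733, 1.314)
t=2.400: state=(0.734, 1.227)
t=2.600: state=(0.746, 1.146)
t=2.800: state=(0.768, 1.074)
t=3.000: state=(0.801, 1.009)
t=3.200: state=(0.844, 0.953)
t=3.400: state=(0.897, 0.906)
t=3.600: state=(0.960, 0.867)
t=3.800: state=(1.034, 0.837)
t=4.000: state=(1.119, 0.817)
t=4.200: state=(1.214, 0.806)
t=4.400: state=(1.318, 0.806)
t=4.600: state=(1.430, 0.816)
t=4.800: state=(1.547, 0.840)
t=5.000: state=(1.665, 0.876)
t=5.180: state=(1.767, 0.923)
next step: t=5.190: state=(1.773, 0.926) — x has crossed 1.77
linear interpolation between t=5.180 (1.76736) and t=5.190 (1.77282) → t≈5.185

t = 5.185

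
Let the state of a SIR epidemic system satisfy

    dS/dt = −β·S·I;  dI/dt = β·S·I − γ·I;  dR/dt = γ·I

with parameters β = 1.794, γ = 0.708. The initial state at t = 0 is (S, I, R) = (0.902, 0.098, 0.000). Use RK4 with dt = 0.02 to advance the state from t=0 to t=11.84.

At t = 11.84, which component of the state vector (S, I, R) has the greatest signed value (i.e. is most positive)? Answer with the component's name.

t=0.000: state=(0.902, 0.098, 0.000)
step 1 (dt=0.02): k1=(-0.159, 0.089, 0.069), k2=(-0.160, 0.090, 0.070), k3=(-0.160, 0.090, 0.070), k4=(-0.161, 0.090, 0.071); state += dt/6·(k1+2k2+2k3+k4)
t=0.020: state=(0.899, 0.100, 0.001)
t=0.040: state=(0.896, 0.102, 0.003)
t=0.060: state=(0.892, 0.103, 0.004)
continuing one RK4 step at a time; state shown every 25 steps (Δt=0.5):
t=0.500: state=(0.808, 0.148, 0.043)
t=1.000: state=(0.690, 0.204, 0.106)
t=1.500: state=(0.562, 0.251, 0.187)
t=2.000: state=(0.442, 0.276, 0.281)
t=2.500: state=(0.345, 0.276, 0.380)
t=3.000: state=(0.271, 0.255, 0.474)
t=3.500: state=(0.219, 0.222, 0.559)
t=4.000: state=(0.182, 0.187, 0.631)
t=4.500: state=(0.157, 0.152, 0.691)
t=5.000: state=(0.139, 0.122, 0.739)
t=5.500: state=(0.126, 0.096, 0.778)
t=6.000: state=(0.116, 0.075, 0.808)
t=6.500: state=(0.110, 0.059, 0.832)
t=7.000: state=(0.105, 0.045, 0.850)
t=7.500: state=(0.101, 0.035, 0.864)
t=8.000: state=(0.098, 0.027, 0.875)
t=8.500: state=(0.096, 0.020, 0.883)
t=9.000: state=(0.095, 0.016, 0.890)
t=9.500: state=(0.093, 0.012, 0.895)
t=10.000: state=(0.093, 0.009, 0.898)
t=10.500: state=(0.092, 0.007, 0.901)
t=11.000: state=(0.091, 0.005, 0.903)
t=11.500: state=(0.091, 0.004, 0.905)
t=11.840: state=(0.091, 0.003, 0.906)
compare at T: S=0.091, I=0.003, R=0.906

largest component: R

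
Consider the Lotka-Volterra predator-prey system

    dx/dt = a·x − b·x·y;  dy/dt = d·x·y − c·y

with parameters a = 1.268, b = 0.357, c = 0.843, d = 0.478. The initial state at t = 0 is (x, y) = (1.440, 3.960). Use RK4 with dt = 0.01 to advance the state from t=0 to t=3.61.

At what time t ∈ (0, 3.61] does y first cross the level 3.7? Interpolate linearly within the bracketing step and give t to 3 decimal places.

t=0.000: state=(1.440, 3.960)
step 1 (dt=0.01): k1=(-0.210, -0.613), k2=(-0.208, -0.614), k3=(-0.208, -0.614), k4=(-0.206, -0.616); state += dt/6·(k1+2k2+2k3+k4)
t=0.010: state=(1.438, 3.954)
t=0.020: state=(1.436, 3.948)
t=0.030: state=(1.434, 3.941)
continuing one RK4 step at a time; state shown every 20 steps (Δt=0.2):
t=0.200: state=(1.405, 3.833)
t=0.390: state=(1.384, 3.706)
next step: t=0.400: state=(1.384, 3.699) — y has crossed 3.7
linear interpolation between t=0.390 (3.70588) and t=0.400 (3.69916) → t≈0.399

t = 0.399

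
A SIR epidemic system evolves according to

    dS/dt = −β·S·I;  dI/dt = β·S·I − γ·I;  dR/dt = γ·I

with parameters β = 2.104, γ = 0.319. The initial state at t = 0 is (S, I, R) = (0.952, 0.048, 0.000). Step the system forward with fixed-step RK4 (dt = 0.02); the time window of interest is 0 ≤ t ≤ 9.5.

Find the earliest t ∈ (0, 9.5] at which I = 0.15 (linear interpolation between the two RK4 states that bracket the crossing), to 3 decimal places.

t=0.000: state=(0.952, 0.048, 0.000)
step 1 (dt=0.02): k1=(-0.096, 0.081, 0.015), k2=(-0.098, 0.082, 0.016), k3=(-0.098, 0.082, 0.016), k4=(-0.099, 0.083, 0.016); state += dt/6·(k1+2k2+2k3+k4)
t=0.020: state=(0.950, 0.050, 0.000)
t=0.040: state=(0.948, 0.051, 0.001)
t=0.060: state=(0.946, 0.053, 0.001)
continuing one RK4 step at a time; state shown every 25 steps (Δt=0.5):
t=0.500: state=(0.880, 0.108, 0.012)
t=0.720: state=(0.830, 0.149, 0.021)
next step: t=0.740: state=(0.825, 0.154, 0.022) — I has crossed 0.15
linear interpolation between t=0.720 (0.14934) and t=0.740 (0.15364) → t≈0.723

t = 0.723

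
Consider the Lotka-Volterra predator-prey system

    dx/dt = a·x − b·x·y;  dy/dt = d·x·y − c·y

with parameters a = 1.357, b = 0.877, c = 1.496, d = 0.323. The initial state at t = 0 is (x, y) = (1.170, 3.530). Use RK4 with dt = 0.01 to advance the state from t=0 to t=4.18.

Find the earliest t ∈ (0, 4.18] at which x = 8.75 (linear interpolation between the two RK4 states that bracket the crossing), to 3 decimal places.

t = 3.407

t=0.000: state=(1.170, 3.530)
step 1 (dt=0.01): k1=(-2.034, -3.947), k2=(-1.997, -3.936), k3=(-1.997, -3.936), k4=(-1.960, -3.925); state += dt/6·(k1+2k2+2k3+k4)
t=0.010: state=(1.150, 3.491)
t=0.020: state=(1.131, 3.451)
t=0.030: state=(1.112, 3.413)
continuing one RK4 step at a time; state shown every 20 steps (Δt=0.2):
t=0.200: state=(0.883, 2.793)
t=0.400: state=(0.750, 2.182)
t=0.600: state=(0.702, 1.695)
t=0.800: state=(0.708, 1.315)
t=1.000: state=(0.757, 1.022)
t=1.200: state=(0.848, 0.798)
t=1.400: state=(0.982, 0.627)
t=1.600: state=(1.168, 0.498)
t=1.800: state=(1.416, 0.401)
t=2.000: state=(1.743, 0.330)
t=2.200: state=(2.169, 0.277)
t=2.400: state=(2.719, 0.240)
t=2.600: state=(3.427, 0.217)
t=2.800: state=(4.333, 0.207)
t=3.000: state=(5.481, 0.210)
t=3.200: state=(6.919, 0.232)
t=3.400: state=(8.680, 0.284)
next step: t=3.410: state=(8.776, 0.288) — x has crossed 8.75
linear interpolation between t=3.400 (8.67980) and t=3.410 (8.77634) → t≈3.407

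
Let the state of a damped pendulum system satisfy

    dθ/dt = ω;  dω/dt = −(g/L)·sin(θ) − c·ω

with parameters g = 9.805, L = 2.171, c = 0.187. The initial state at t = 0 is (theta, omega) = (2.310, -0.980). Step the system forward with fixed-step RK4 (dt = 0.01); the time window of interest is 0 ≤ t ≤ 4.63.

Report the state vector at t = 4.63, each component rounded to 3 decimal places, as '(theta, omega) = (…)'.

t=0.000: state=(2.310, -0.980)
step 1 (dt=0.01): k1=(-0.980, -3.154), k2=(-0.996, -3.166), k3=(-0.996, -3.166), k4=(-1.012, -3.179); state += dt/6·(k1+2k2+2k3+k4)
t=0.010: state=(2.300, -1.012)
t=0.020: state=(2.290, -1.044)
t=0.030: state=(2.279, -1.076)
continuing one RK4 step at a time; state shown every 20 steps (Δt=0.2):
t=0.200: state=(2.047, -1.664)
t=0.400: state=(1.637, -2.448)
t=0.600: state=(1.069, -3.215)
t=0.800: state=(0.372, -3.673)
t=1.000: state=(-0.360, -3.540)
t=1.200: state=(-1.006, -2.850)
t=1.400: state=(-1.484, -1.909)
t=1.600: state=(-1.770, -0.958)
t=1.800: state=(-1.871, -0.067)
t=2.000: state=(-1.799, 0.787)
t=2.200: state=(-1.556, 1.636)
t=2.400: state=(-1.147, 2.438)
t=2.600: state=(-0.595, 3.023)
t=2.800: state=(0.031, 3.155)
t=3.000: state=(0.630, 2.748)
t=3.200: state=(1.106, 1.969)
t=3.400: state=(1.409, 1.052)
t=3.600: state=(1.527, 0.131)
t=3.800: state=(1.463, -0.758)
t=4.000: state=(1.227, -1.595)
t=4.200: state=(0.834, -2.297)
t=4.400: state=(0.328, -2.698)
t=4.600: state=(-0.214, -2.646)
t=4.630: state=(-0.293, -2.597)

(theta, omega) = (-0.293, -2.597)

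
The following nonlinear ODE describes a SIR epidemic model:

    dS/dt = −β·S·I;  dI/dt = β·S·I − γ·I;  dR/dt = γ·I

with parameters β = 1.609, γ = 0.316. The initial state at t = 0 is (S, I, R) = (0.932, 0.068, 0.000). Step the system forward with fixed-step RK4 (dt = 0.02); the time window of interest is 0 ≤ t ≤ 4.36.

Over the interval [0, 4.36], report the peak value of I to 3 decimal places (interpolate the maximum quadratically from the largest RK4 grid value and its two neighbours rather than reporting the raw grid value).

t=0.000: state=(0.932, 0.068, 0.000)
step 1 (dt=0.02): k1=(-0.102, 0.080, 0.021), k2=(-0.103, 0.081, 0.022), k3=(-0.103, 0.081, 0.022), k4=(-0.104, 0.082, 0.022); state += dt/6·(k1+2k2+2k3+k4)
t=0.020: state=(0.930, 0.070, 0.000)
t=0.040: state=(0.928, 0.071, 0.001)
t=0.060: state=(0.926, 0.073, 0.001)
continuing one RK4 step at a time; state shown every 10 steps (Δt=0.2):
t=0.200: state=(0.909, 0.086, 0.005)
t=0.400: state=(0.882, 0.108, 0.011)
t=0.600: state=(0.848, 0.133, 0.019)
t=0.800: state=(0.809, 0.163, 0.028)
t=1.000: state=(0.763, 0.198, 0.039)
t=1.200: state=(0.712, 0.235, 0.053)
t=1.400: state=(0.656, 0.275, 0.069)
t=1.600: state=(0.596, 0.316, 0.088)
t=1.800: state=(0.535, 0.356, 0.109)
t=2.000: state=(0.474, 0.393, 0.133)
t=2.200: state=(0.416, 0.426, 0.159)
t=2.400: state=(0.361, 0.453, 0.186)
t=2.600: state=(0.311, 0.474, 0.216)
t=2.800: state=(0.266, 0.488, 0.246)
t=3.000: state=(0.227, 0.496, 0.277)
t=3.200: state=(0.194, 0.498, 0.309)
t=3.400: state=(0.165, 0.495, 0.340)
t=3.600: state=(0.141, 0.488, 0.371)
t=3.800: state=(0.121, 0.478, 0.402)
t=4.000: state=(0.104, 0.465, 0.431)
t=4.200: state=(0.089, 0.450, 0.460)
t=4.360: state=(0.080, 0.437, 0.483)
largest grid value and its neighbours: I(3.160)=0.49775, I(3.180)=0.49778, I(3.200)=0.49776
parabola through these three points peaks at t≈3.182 with I≈0.49778

max I = 0.498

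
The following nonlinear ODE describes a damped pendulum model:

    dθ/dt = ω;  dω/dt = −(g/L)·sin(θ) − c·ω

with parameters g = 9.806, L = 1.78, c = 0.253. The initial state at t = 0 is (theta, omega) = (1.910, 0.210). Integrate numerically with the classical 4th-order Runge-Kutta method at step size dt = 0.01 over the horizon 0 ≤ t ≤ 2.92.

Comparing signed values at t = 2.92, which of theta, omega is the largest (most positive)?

t=0.000: state=(1.910, 0.210)
step 1 (dt=0.01): k1=(0.210, -5.248), k2=(0.184, -5.240), k3=(0.184, -5.240), k4=(0.158, -5.232); state += dt/6·(k1+2k2+2k3+k4)
t=0.010: state=(1.912, 0.158)
t=0.020: state=(1.913, 0.105)
t=0.030: state=(1.914, 0.053)
continuing one RK4 step at a time; state shown every 10 steps (Δt=0.1):
t=0.100: state=(1.905, -0.308)
t=0.200: state=(1.849, -0.818)
t=0.300: state=(1.741, -1.327)
t=0.400: state=(1.583, -1.835)
t=0.500: state=(1.375, -2.330)
t=0.600: state=(1.118, -2.787)
t=0.700: state=(0.820, -3.165)
t=0.800: state=(0.490, -3.416)
t=0.900: state=(0.142, -3.499)
t=1.000: state=(-0.204, -3.394)
t=1.100: state=(-0.530, -3.113)
t=1.200: state=(-0.822, -2.695)
t=1.300: state=(-1.066, -2.186)
t=1.400: state=(-1.258, -1.632)
t=1.500: state=(-1.392, -1.064)
t=1.600: state=(-1.470, -0.498)
t=1.700: state=(-1.492, 0.056)
t=1.800: state=(-1.460, 0.597)
t=1.900: state=(-1.374, 1.120)
t=2.000: state=(-1.237, 1.617)
t=2.100: state=(-1.052, 2.072)
t=2.200: state=(-0.824, 2.458)
t=2.300: state=(-0.563, 2.745)
t=2.400: state=(-0.280, 2.898)
t=2.500: state=(0.011, 2.898)
t=2.600: state=(0.294, 2.742)
t=2.700: state=(0.555, 2.449)
t=2.800: state=(0.781, 2.050)
t=2.900: state=(0.963, 1.581)
t=2.920: state=(0.993, 1.482)
compare at T: theta=0.993, omega=1.482

largest component: omega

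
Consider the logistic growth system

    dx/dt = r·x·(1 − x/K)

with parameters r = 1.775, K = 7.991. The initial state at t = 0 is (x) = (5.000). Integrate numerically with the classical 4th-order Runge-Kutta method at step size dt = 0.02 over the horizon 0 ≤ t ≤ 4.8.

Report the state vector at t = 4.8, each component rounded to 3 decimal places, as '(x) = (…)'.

(x) = (7.990)

t=0.000: state=(5.000)
step 1 (dt=0.02): k1=(3.322), k2=(3.307), k3=(3.307), k4=(3.291); state += dt/6·(k1+2k2+2k3+k4)
t=0.020: state=(5.066)
t=0.040: state=(5.132)
t=0.060: state=(5.196)
continuing one RK4 step at a time; state shown every 10 steps (Δt=0.2):
t=0.200: state=(5.630)
t=0.400: state=(6.175)
t=0.600: state=(6.625)
t=0.800: state=(6.982)
t=1.000: state=(7.255)
t=1.200: state=(7.461)
t=1.400: state=(7.612)
t=1.600: state=(7.721)
t=1.800: state=(7.800)
t=2.000: state=(7.856)
t=2.200: state=(7.896)
t=2.400: state=(7.924)
t=2.600: state=(7.944)
t=2.800: state=(7.958)
t=3.000: state=(7.968)
t=3.200: state=(7.975)
t=3.400: state=(7.980)
t=3.600: state=(7.983)
t=3.800: state=(7.985)
t=4.000: state=(7.987)
t=4.200: state=(7.988)
t=4.400: state=(7.989)
t=4.600: state=(7.990)
t=4.800: state=(7.990)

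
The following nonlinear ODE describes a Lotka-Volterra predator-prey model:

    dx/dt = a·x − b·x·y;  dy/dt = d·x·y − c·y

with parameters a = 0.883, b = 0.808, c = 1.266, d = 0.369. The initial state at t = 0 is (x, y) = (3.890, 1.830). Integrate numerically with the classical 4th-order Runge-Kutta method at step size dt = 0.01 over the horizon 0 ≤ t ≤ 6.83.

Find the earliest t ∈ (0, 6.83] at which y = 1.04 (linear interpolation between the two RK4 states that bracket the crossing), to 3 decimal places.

t = 1.776

t=0.000: state=(3.890, 1.830)
step 1 (dt=0.01): k1=(-2.317, 0.310), k2=(-2.315, 0.302), k3=(-2.315, 0.302), k4=(-2.313, 0.295); state += dt/6·(k1+2k2+2k3+k4)
t=0.010: state=(3.867, 1.833)
t=0.020: state=(3.844, 1.836)
t=0.030: state=(3.821, 1.839)
continuing one RK4 step at a time; state shown every 25 steps (Δt=0.25):
t=0.250: state=(3.336, 1.860)
t=0.500: state=(2.870, 1.803)
t=0.750: state=(2.515, 1.683)
t=1.000: state=(2.266, 1.528)
t=1.250: state=(2.111, 1.362)
t=1.500: state=(2.033, 1.200)
t=1.750: state=(2.019, 1.054)
t=1.770: state=(2.021, 1.043)
next step: t=1.780: state=(2.021, 1.038) — y has crossed 1.04
linear interpolation between t=1.770 (1.04309) and t=1.780 (1.03768) → t≈1.776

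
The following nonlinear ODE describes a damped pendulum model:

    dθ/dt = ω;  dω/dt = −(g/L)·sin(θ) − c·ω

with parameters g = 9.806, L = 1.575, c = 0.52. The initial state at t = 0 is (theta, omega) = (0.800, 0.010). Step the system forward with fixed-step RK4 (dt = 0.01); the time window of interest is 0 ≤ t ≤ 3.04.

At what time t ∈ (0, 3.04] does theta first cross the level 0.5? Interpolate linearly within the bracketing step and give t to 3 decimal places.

t=0.000: state=(0.800, 0.010)
step 1 (dt=0.01): k1=(0.010, -4.471), k2=(-0.012, -4.460), k3=(-0.012, -4.460), k4=(-0.035, -4.448); state += dt/6·(k1+2k2+2k3+k4)
t=0.010: state=(0.800, -0.035)
t=0.020: state=(0.799, -0.079)
t=0.030: state=(0.798, -0.123)
continuing one RK4 step at a time; state shown every 10 steps (Δt=0.1):
t=0.100: state=(0.779, -0.423)
t=0.200: state=(0.717, -0.815)
t=0.300: state=(0.618, -1.150)
t=0.390: state=(0.503, -1.389)
next step: t=0.400: state=(0.489, -1.412) — theta has crossed 0.5
linear interpolation between t=0.390 (0.50318) and t=0.400 (0.48917) → t≈0.392

t = 0.392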